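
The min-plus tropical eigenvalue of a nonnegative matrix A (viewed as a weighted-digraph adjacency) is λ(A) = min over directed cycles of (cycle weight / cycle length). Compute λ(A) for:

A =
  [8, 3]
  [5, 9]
λ(A) = 4

Enumerate directed cycles and compute their means (weight / length). Sample:
  cycle 0 → 0: weight = 8, length = 1, mean = 8/1 ≈ 8.000
  cycle 1 → 1: weight = 9, length = 1, mean = 9/1 ≈ 9.000
  cycle 0 → 1 → 0: weight = 8, length = 2, mean = 8/2 ≈ 4.000
  cycle 1 → 0 → 1: weight = 8, length = 2, mean = 8/2 ≈ 4.000
Minimum mean = 4.000, attained e.g. along the cycle 0 → 1 → 0 with weight 8 and length 2. So λ(A) = 8/2 = 4.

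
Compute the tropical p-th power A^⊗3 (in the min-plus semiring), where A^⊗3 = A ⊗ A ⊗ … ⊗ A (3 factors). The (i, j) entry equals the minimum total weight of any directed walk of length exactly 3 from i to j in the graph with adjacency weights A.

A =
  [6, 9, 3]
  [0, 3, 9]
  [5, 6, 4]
A^⊗3 =
  [9, 12, 11]
  [6, 9, 6]
  [9, 12, 9]

Each entry (A^⊗3)_ij equals the minimum over all length-3 walks i = v_0 → v_1 → … → v_3 = j of Σ_t A[v_t][v_{t+1}]. For example, for (i, j) = (0, 2) we minimise over 9 possible intermediate vertex sequences; the minimum is 11, attained along the walk 0 → 2 → 0 → 2.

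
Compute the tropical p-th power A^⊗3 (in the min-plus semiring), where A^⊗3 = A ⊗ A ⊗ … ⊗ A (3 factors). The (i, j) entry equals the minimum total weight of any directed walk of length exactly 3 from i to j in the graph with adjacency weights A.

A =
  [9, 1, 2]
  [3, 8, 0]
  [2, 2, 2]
A^⊗3 =
  [3, 3, 3]
  [4, 3, 2]
  [4, 4, 3]

Each entry (A^⊗3)_ij equals the minimum over all length-3 walks i = v_0 → v_1 → … → v_3 = j of Σ_t A[v_t][v_{t+1}]. For example, for (i, j) = (0, 2) we minimise over 9 possible intermediate vertex sequences; the minimum is 3, attained along the walk 0 → 1 → 2 → 2.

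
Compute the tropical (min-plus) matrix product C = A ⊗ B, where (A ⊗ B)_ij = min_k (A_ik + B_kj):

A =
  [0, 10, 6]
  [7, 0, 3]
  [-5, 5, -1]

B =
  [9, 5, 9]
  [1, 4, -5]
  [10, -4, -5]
A ⊗ B =
  [9, 2, 1]
  [1, -1, -5]
  [4, -5, -6]

Apply the min-plus product entry-by-entry:
  C[0][0] = min over k of (A[0][0] + B[0][0] = 0 + 9 = 9, A[0][1] + B[1][0] = 10 + 1 = 11, A[0][2] + B[2][0] = 6 + 10 = 16) = 9 (attained at k = 0)
  C[0][1] = min over k of (A[0][0] + B[0][1] = 0 + 5 = 5, A[0][1] + B[1][1] = 10 + 4 = 14, A[0][2] + B[2][1] = 6 + -4 = 2) = 2 (attained at k = 2)
  C[0][2] = min over k of (A[0][0] + B[0][2] = 0 + 9 = 9, A[0][1] + B[1][2] = 10 + -5 = 5, A[0][2] + B[2][2] = 6 + -5 = 1) = 1 (attained at k = 2)
  C[1][0] = min over k of (A[1][0] + B[0][0] = 7 + 9 = 16, A[1][1] + B[1][0] = 0 + 1 = 1, A[1][2] + B[2][0] = 3 + 10 = 13) = 1 (attained at k = 1)
  C[1][1] = min over k of (A[1][0] + B[0][1] = 7 + 5 = 12, A[1][1] + B[1][1] = 0 + 4 = 4, A[1][2] + B[2][1] = 3 + -4 = -1) = -1 (attained at k = 2)
  C[1][2] = min over k of (A[1][0] + B[0][2] = 7 + 9 = 16, A[1][1] + B[1][2] = 0 + -5 = -5, A[1][2] + B[2][2] = 3 + -5 = -2) = -5 (attained at k = 1)
  C[2][0] = min over k of (A[2][0] + B[0][0] = -5 + 9 = 4, A[2][1] + B[1][0] = 5 + 1 = 6, A[2][2] + B[2][0] = -1 + 10 = 9) = 4 (attained at k = 0)
  C[2][1] = min over k of (A[2][0] + B[0][1] = -5 + 5 = 0, A[2][1] + B[1][1] = 5 + 4 = 9, A[2][2] + B[2][1] = -1 + -4 = -5) = -5 (attained at k = 2)
  C[2][2] = min over k of (A[2][0] + B[0][2] = -5 + 9 = 4, A[2][1] + B[1][2] = 5 + -5 = 0, A[2][2] + B[2][2] = -1 + -5 = -6) = -6 (attained at k = 2)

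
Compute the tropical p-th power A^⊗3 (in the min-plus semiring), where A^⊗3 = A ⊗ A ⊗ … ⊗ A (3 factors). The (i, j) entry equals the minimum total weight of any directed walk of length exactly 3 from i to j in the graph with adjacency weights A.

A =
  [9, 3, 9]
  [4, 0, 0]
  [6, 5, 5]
A^⊗3 =
  [7, 3, 3]
  [4, 0, 0]
  [9, 5, 5]

Each entry (A^⊗3)_ij equals the minimum over all length-3 walks i = v_0 → v_1 → … → v_3 = j of Σ_t A[v_t][v_{t+1}]. For example, for (i, j) = (0, 2) we minimise over 9 possible intermediate vertex sequences; the minimum is 3, attained along the walk 0 → 1 → 1 → 2.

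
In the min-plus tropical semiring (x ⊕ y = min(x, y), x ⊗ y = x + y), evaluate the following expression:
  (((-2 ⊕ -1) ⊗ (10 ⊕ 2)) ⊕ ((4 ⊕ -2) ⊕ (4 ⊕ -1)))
(((-2 ⊕ -1) ⊗ (10 ⊕ 2)) ⊕ ((4 ⊕ -2) ⊕ (4 ⊕ -1))) = -2

Expand innermost to outermost. Recall ⊕ takes the minimum of its arguments and ⊗ takes their sum. Working out the expression (((-2 ⊕ -1) ⊗ (10 ⊕ 2)) ⊕ ((4 ⊕ -2) ⊕ (4 ⊕ -1))) gives -2.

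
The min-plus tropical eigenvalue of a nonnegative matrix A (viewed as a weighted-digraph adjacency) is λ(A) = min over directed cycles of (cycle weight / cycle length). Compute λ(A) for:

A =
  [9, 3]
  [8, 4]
λ(A) = 4

Enumerate directed cycles and compute their means (weight / length). Sample:
  cycle 0 → 0: weight = 9, length = 1, mean = 9/1 ≈ 9.000
  cycle 1 → 1: weight = 4, length = 1, mean = 4/1 ≈ 4.000
  cycle 0 → 1 → 0: weight = 11, length = 2, mean = 11/2 ≈ 5.500
  cycle 1 → 0 → 1: weight = 11, length = 2, mean = 11/2 ≈ 5.500
Minimum mean = 4.000, attained e.g. along the cycle 1 → 1 with weight 4 and length 1. So λ(A) = 4/1 = 4.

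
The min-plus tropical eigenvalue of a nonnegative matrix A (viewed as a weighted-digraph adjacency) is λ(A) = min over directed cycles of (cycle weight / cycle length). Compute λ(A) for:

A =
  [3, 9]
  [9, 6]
λ(A) = 3

Enumerate directed cycles and compute their means (weight / length). Sample:
  cycle 0 → 0: weight = 3, length = 1, mean = 3/1 ≈ 3.000
  cycle 1 → 1: weight = 6, length = 1, mean = 6/1 ≈ 6.000
  cycle 0 → 1 → 0: weight = 18, length = 2, mean = 18/2 ≈ 9.000
  cycle 1 → 0 → 1: weight = 18, length = 2, mean = 18/2 ≈ 9.000
Minimum mean = 3.000, attained e.g. along the cycle 0 → 0 with weight 3 and length 1. So λ(A) = 3/1 = 3.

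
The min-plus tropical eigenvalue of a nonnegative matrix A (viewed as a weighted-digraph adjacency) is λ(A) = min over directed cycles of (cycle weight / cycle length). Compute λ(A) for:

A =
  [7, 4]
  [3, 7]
λ(A) = 7/2

Enumerate directed cycles and compute their means (weight / length). Sample:
  cycle 0 → 0: weight = 7, length = 1, mean = 7/1 ≈ 7.000
  cycle 1 → 1: weight = 7, length = 1, mean = 7/1 ≈ 7.000
  cycle 0 → 1 → 0: weight = 7, length = 2, mean = 7/2 ≈ 3.500
  cycle 1 → 0 → 1: weight = 7, length = 2, mean = 7/2 ≈ 3.500
Minimum mean = 3.500, attained e.g. along the cycle 0 → 1 → 0 with weight 7 and length 2. So λ(A) = 7/2 = 7/2.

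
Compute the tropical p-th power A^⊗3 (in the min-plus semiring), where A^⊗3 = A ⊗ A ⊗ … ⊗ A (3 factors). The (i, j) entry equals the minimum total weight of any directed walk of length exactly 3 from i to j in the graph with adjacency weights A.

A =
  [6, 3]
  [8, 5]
A^⊗3 =
  [16, 13]
  [18, 15]

Each entry (A^⊗3)_ij equals the minimum over all length-3 walks i = v_0 → v_1 → … → v_3 = j of Σ_t A[v_t][v_{t+1}]. For example, for (i, j) = (0, 1) we minimise over 4 possible intermediate vertex sequences; the minimum is 13, attained along the walk 0 → 1 → 1 → 1.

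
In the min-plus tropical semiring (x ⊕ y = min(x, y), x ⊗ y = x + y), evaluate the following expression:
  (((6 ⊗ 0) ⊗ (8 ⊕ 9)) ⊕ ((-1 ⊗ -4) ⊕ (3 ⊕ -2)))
(((6 ⊗ 0) ⊗ (8 ⊕ 9)) ⊕ ((-1 ⊗ -4) ⊕ (3 ⊕ -2))) = -5

Expand innermost to outermost. Recall ⊕ takes the minimum of its arguments and ⊗ takes their sum. Working out the expression (((6 ⊗ 0) ⊗ (8 ⊕ 9)) ⊕ ((-1 ⊗ -4) ⊕ (3 ⊕ -2))) gives -5.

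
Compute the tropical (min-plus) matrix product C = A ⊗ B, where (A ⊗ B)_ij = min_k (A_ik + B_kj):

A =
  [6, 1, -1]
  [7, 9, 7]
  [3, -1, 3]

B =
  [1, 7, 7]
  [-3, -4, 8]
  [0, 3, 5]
A ⊗ B =
  [-2, -3, 4]
  [6, 5, 12]
  [-4, -5, 7]

Apply the min-plus product entry-by-entry:
  C[0][0] = min over k of (A[0][0] + B[0][0] = 6 + 1 = 7, A[0][1] + B[1][0] = 1 + -3 = -2, A[0][2] + B[2][0] = -1 + 0 = -1) = -2 (attained at k = 1)
  C[0][1] = min over k of (A[0][0] + B[0][1] = 6 + 7 = 13, A[0][1] + B[1][1] = 1 + -4 = -3, A[0][2] + B[2][1] = -1 + 3 = 2) = -3 (attained at k = 1)
  C[0][2] = min over k of (A[0][0] + B[0][2] = 6 + 7 = 13, A[0][1] + B[1][2] = 1 + 8 = 9, A[0][2] + B[2][2] = -1 + 5 = 4) = 4 (attained at k = 2)
  C[1][0] = min over k of (A[1][0] + B[0][0] = 7 + 1 = 8, A[1][1] + B[1][0] = 9 + -3 = 6, A[1][2] + B[2][0] = 7 + 0 = 7) = 6 (attained at k = 1)
  C[1][1] = min over k of (A[1][0] + B[0][1] = 7 + 7 = 14, A[1][1] + B[1][1] = 9 + -4 = 5, A[1][2] + B[2][1] = 7 + 3 = 10) = 5 (attained at k = 1)
  C[1][2] = min over k of (A[1][0] + B[0][2] = 7 + 7 = 14, A[1][1] + B[1][2] = 9 + 8 = 17, A[1][2] + B[2][2] = 7 + 5 = 12) = 12 (attained at k = 2)
  C[2][0] = min over k of (A[2][0] + B[0][0] = 3 + 1 = 4, A[2][1] + B[1][0] = -1 + -3 = -4, A[2][2] + B[2][0] = 3 + 0 = 3) = -4 (attained at k = 1)
  C[2][1] = min over k of (A[2][0] + B[0][1] = 3 + 7 = 10, A[2][1] + B[1][1] = -1 + -4 = -5, A[2][2] + B[2][1] = 3 + 3 = 6) = -5 (attained at k = 1)
  C[2][2] = min over k of (A[2][0] + B[0][2] = 3 + 7 = 10, A[2][1] + B[1][2] = -1 + 8 = 7, A[2][2] + B[2][2] = 3 + 5 = 8) = 7 (attained at k = 1)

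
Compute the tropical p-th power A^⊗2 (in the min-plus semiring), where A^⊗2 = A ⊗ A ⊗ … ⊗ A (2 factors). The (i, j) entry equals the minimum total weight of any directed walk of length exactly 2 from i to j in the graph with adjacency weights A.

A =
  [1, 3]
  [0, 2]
A^⊗2 =
  [2, 4]
  [1, 3]

Each entry (A^⊗2)_ij equals the minimum over all length-2 walks i = v_0 → v_1 → … → v_2 = j of Σ_t A[v_t][v_{t+1}]. For example, for (i, j) = (0, 1) we minimise over 2 possible intermediate vertex sequences; the minimum is 4, attained along the walk 0 → 0 → 1.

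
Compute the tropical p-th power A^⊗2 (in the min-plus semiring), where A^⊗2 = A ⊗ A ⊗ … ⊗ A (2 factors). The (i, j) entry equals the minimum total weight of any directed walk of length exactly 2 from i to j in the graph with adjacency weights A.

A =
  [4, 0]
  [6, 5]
A^⊗2 =
  [6, 4]
  [10, 6]

Each entry (A^⊗2)_ij equals the minimum over all length-2 walks i = v_0 → v_1 → … → v_2 = j of Σ_t A[v_t][v_{t+1}]. For example, for (i, j) = (0, 1) we minimise over 2 possible intermediate vertex sequences; the minimum is 4, attained along the walk 0 → 0 → 1.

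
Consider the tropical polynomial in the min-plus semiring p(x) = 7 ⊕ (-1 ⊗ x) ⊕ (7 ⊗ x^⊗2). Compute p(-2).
p(-2) = -3

A tropical monomial a ⊗ x^⊗i evaluates to a + i · x. Evaluating each term at x = -2:
  Term 0 contributes 7 + 0 · -2 = 7
  Term 1 contributes -1 + 1 · -2 = -3
  Term 2 contributes 7 + 2 · -2 = 3
p(-2) = ⊕ of these = min[7, -3, 3] = -3.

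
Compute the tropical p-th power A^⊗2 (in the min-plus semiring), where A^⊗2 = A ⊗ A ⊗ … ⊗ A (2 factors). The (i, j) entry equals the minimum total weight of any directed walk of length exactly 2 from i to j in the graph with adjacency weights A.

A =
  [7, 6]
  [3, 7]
A^⊗2 =
  [9, 13]
  [10, 9]

Each entry (A^⊗2)_ij equals the minimum over all length-2 walks i = v_0 → v_1 → … → v_2 = j of Σ_t A[v_t][v_{t+1}]. For example, for (i, j) = (0, 1) we minimise over 2 possible intermediate vertex sequences; the minimum is 13, attained along the walk 0 → 0 → 1.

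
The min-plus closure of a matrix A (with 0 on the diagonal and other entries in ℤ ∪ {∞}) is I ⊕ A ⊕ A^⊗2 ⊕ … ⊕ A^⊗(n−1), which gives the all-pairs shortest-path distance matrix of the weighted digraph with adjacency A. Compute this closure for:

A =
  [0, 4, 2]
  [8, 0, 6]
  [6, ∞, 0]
Closure =
  [0, 4, 2]
  [8, 0, 6]
  [6, 10, 0]

This is the Floyd-Warshall all-pairs shortest-path computation. For each intermediate vertex k = 0, 1, …, 2, update dist[i][j] ← min(dist[i][j], dist[i][k] + dist[k][j]). The final matrix gives, for each (i, j), the minimum total weight of any directed path from i to j (possibly empty when i = j).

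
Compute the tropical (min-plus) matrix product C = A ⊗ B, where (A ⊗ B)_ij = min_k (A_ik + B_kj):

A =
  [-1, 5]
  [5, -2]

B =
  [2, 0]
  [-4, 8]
A ⊗ B =
  [1, -1]
  [-6, 5]

Apply the min-plus product entry-by-entry:
  C[0][0] = min over k of (A[0][0] + B[0][0] = -1 + 2 = 1, A[0][1] + B[1][0] = 5 + -4 = 1) = 1 (attained at k = 0)
  C[0][1] = min over k of (A[0][0] + B[0][1] = -1 + 0 = -1, A[0][1] + B[1][1] = 5 + 8 = 13) = -1 (attained at k = 0)
  C[1][0] = min over k of (A[1][0] + B[0][0] = 5 + 2 = 7, A[1][1] + B[1][0] = -2 + -4 = -6) = -6 (attained at k = 1)
  C[1][1] = min over k of (A[1][0] + B[0][1] = 5 + 0 = 5, A[1][1] + B[1][1] = -2 + 8 = 6) = 5 (attained at k = 0)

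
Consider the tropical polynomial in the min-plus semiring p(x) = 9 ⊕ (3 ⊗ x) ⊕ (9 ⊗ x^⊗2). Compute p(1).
p(1) = 4

A tropical monomial a ⊗ x^⊗i evaluates to a + i · x. Evaluating each term at x = 1:
  Term 0 contributes 9 + 0 · 1 = 9
  Term 1 contributes 3 + 1 · 1 = 4
  Term 2 contributes 9 + 2 · 1 = 11
p(1) = ⊕ of these = min[9, 4, 11] = 4.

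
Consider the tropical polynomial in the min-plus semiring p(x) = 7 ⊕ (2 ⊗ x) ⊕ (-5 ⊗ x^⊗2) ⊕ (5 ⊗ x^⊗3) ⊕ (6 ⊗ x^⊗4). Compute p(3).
p(3) = 1

A tropical monomial a ⊗ x^⊗i evaluates to a + i · x. Evaluating each term at x = 3:
  Term 0 contributes 7 + 0 · 3 = 7
  Term 1 contributes 2 + 1 · 3 = 5
  Term 2 contributes -5 + 2 · 3 = 1
  Term 3 contributes 5 + 3 · 3 = 14
  Term 4 contributes 6 + 4 · 3 = 18
p(3) = ⊕ of these = min[7, 5, 1, 14, 18] = 1.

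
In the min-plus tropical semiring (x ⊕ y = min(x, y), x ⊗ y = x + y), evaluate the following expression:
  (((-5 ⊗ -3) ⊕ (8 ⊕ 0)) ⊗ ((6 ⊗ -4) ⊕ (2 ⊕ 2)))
(((-5 ⊗ -3) ⊕ (8 ⊕ 0)) ⊗ ((6 ⊗ -4) ⊕ (2 ⊕ 2))) = -6

Expand innermost to outermost. Recall ⊕ takes the minimum of its arguments and ⊗ takes their sum. Working out the expression (((-5 ⊗ -3) ⊕ (8 ⊕ 0)) ⊗ ((6 ⊗ -4) ⊕ (2 ⊕ 2))) gives -6.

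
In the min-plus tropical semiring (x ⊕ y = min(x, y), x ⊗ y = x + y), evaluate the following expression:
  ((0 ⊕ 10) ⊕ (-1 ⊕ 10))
((0 ⊕ 10) ⊕ (-1 ⊕ 10)) = -1

Expand innermost to outermost. Recall ⊕ takes the minimum of its arguments and ⊗ takes their sum. Working out the expression ((0 ⊕ 10) ⊕ (-1 ⊕ 10)) gives -1.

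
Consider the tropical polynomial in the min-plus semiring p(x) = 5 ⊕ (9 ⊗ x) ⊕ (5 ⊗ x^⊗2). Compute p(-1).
p(-1) = 3

A tropical monomial a ⊗ x^⊗i evaluates to a + i · x. Evaluating each term at x = -1:
  Term 0 contributes 5 + 0 · -1 = 5
  Term 1 contributes 9 + 1 · -1 = 8
  Term 2 contributes 5 + 2 · -1 = 3
p(-1) = ⊕ of these = min[5, 8, 3] = 3.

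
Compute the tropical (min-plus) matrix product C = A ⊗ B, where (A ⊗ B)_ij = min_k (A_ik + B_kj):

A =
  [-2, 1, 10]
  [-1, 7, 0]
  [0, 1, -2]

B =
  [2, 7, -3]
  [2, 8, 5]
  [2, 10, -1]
A ⊗ B =
  [0, 5, -5]
  [1, 6, -4]
  [0, 7, -3]

Apply the min-plus product entry-by-entry:
  C[0][0] = min over k of (A[0][0] + B[0][0] = -2 + 2 = 0, A[0][1] + B[1][0] = 1 + 2 = 3, A[0][2] + B[2][0] = 10 + 2 = 12) = 0 (attained at k = 0)
  C[0][1] = min over k of (A[0][0] + B[0][1] = -2 + 7 = 5, A[0][1] + B[1][1] = 1 + 8 = 9, A[0][2] + B[2][1] = 10 + 10 = 20) = 5 (attained at k = 0)
  C[0][2] = min over k of (A[0][0] + B[0][2] = -2 + -3 = -5, A[0][1] + B[1][2] = 1 + 5 = 6, A[0][2] + B[2][2] = 10 + -1 = 9) = -5 (attained at k = 0)
  C[1][0] = min over k of (A[1][0] + B[0][0] = -1 + 2 = 1, A[1][1] + B[1][0] = 7 + 2 = 9, A[1][2] + B[2][0] = 0 + 2 = 2) = 1 (attained at k = 0)
  C[1][1] = min over k of (A[1][0] + B[0][1] = -1 + 7 = 6, A[1][1] + B[1][1] = 7 + 8 = 15, A[1][2] + B[2][1] = 0 + 10 = 10) = 6 (attained at k = 0)
  C[1][2] = min over k of (A[1][0] + B[0][2] = -1 + -3 = -4, A[1][1] + B[1][2] = 7 + 5 = 12, A[1][2] + B[2][2] = 0 + -1 = -1) = -4 (attained at k = 0)
  C[2][0] = min over k of (A[2][0] + B[0][0] = 0 + 2 = 2, A[2][1] + B[1][0] = 1 + 2 = 3, A[2][2] + B[2][0] = -2 + 2 = 0) = 0 (attained at k = 2)
  C[2][1] = min over k of (A[2][0] + B[0][1] = 0 + 7 = 7, A[2][1] + B[1][1] = 1 + 8 = 9, A[2][2] + B[2][1] = -2 + 10 = 8) = 7 (attained at k = 0)
  C[2][2] = min over k of (A[2][0] + B[0][2] = 0 + -3 = -3, A[2][1] + B[1][2] = 1 + 5 = 6, A[2][2] + B[2][2] = -2 + -1 = -3) = -3 (attained at k = 0)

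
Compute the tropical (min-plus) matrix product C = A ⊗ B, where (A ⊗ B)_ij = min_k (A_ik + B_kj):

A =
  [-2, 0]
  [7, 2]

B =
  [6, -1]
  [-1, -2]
A ⊗ B =
  [-1, -3]
  [1, 0]

Apply the min-plus product entry-by-entry:
  C[0][0] = min over k of (A[0][0] + B[0][0] = -2 + 6 = 4, A[0][1] + B[1][0] = 0 + -1 = -1) = -1 (attained at k = 1)
  C[0][1] = min over k of (A[0][0] + B[0][1] = -2 + -1 = -3, A[0][1] + B[1][1] = 0 + -2 = -2) = -3 (attained at k = 0)
  C[1][0] = min over k of (A[1][0] + B[0][0] = 7 + 6 = 13, A[1][1] + B[1][0] = 2 + -1 = 1) = 1 (attained at k = 1)
  C[1][1] = min over k of (A[1][0] + B[0][1] = 7 + -1 = 6, A[1][1] + B[1][1] = 2 + -2 = 0) = 0 (attained at k = 1)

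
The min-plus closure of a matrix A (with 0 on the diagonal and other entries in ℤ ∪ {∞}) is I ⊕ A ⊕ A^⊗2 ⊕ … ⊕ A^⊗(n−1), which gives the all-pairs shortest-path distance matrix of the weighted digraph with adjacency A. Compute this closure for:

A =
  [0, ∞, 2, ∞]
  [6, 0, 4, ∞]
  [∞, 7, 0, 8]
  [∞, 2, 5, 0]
Closure =
  [0, 9, 2, 10]
  [6, 0, 4, 12]
  [13, 7, 0, 8]
  [8, 2, 5, 0]

This is the Floyd-Warshall all-pairs shortest-path computation. For each intermediate vertex k = 0, 1, …, 3, update dist[i][j] ← min(dist[i][j], dist[i][k] + dist[k][j]). The final matrix gives, for each (i, j), the minimum total weight of any directed path from i to j (possibly empty when i = j).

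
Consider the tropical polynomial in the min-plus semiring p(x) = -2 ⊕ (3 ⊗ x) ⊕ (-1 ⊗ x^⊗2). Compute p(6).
p(6) = -2

A tropical monomial a ⊗ x^⊗i evaluates to a + i · x. Evaluating each term at x = 6:
  Term 0 contributes -2 + 0 · 6 = -2
  Term 1 contributes 3 + 1 · 6 = 9
  Term 2 contributes -1 + 2 · 6 = 11
p(6) = ⊕ of these = min[-2, 9, 11] = -2.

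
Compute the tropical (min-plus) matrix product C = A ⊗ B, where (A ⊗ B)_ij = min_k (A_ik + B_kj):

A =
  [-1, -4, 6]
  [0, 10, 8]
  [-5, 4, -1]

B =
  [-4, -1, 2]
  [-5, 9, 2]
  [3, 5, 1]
A ⊗ B =
  [-9, -2, -2]
  [-4, -1, 2]
  [-9, -6, -3]

Apply the min-plus product entry-by-entry:
  C[0][0] = min over k of (A[0][0] + B[0][0] = -1 + -4 = -5, A[0][1] + B[1][0] = -4 + -5 = -9, A[0][2] + B[2][0] = 6 + 3 = 9) = -9 (attained at k = 1)
  C[0][1] = min over k of (A[0][0] + B[0][1] = -1 + -1 = -2, A[0][1] + B[1][1] = -4 + 9 = 5, A[0][2] + B[2][1] = 6 + 5 = 11) = -2 (attained at k = 0)
  C[0][2] = min over k of (A[0][0] + B[0][2] = -1 + 2 = 1, A[0][1] + B[1][2] = -4 + 2 = -2, A[0][2] + B[2][2] = 6 + 1 = 7) = -2 (attained at k = 1)
  C[1][0] = min over k of (A[1][0] + B[0][0] = 0 + -4 = -4, A[1][1] + B[1][0] = 10 + -5 = 5, A[1][2] + B[2][0] = 8 + 3 = 11) = -4 (attained at k = 0)
  C[1][1] = min over k of (A[1][0] + B[0][1] = 0 + -1 = -1, A[1][1] + B[1][1] = 10 + 9 = 19, A[1][2] + B[2][1] = 8 + 5 = 13) = -1 (attained at k = 0)
  C[1][2] = min over k of (A[1][0] + B[0][2] = 0 + 2 = 2, A[1][1] + B[1][2] = 10 + 2 = 12, A[1][2] + B[2][2] = 8 + 1 = 9) = 2 (attained at k = 0)
  C[2][0] = min over k of (A[2][0] + B[0][0] = -5 + -4 = -9, A[2][1] + B[1][0] = 4 + -5 = -1, A[2][2] + B[2][0] = -1 + 3 = 2) = -9 (attained at k = 0)
  C[2][1] = min over k of (A[2][0] + B[0][1] = -5 + -1 = -6, A[2][1] + B[1][1] = 4 + 9 = 13, A[2][2] + B[2][1] = -1 + 5 = 4) = -6 (attained at k = 0)
  C[2][2] = min over k of (A[2][0] + B[0][2] = -5 + 2 = -3, A[2][1] + B[1][2] = 4 + 2 = 6, A[2][2] + B[2][2] = -1 + 1 = 0) = -3 (attained at k = 0)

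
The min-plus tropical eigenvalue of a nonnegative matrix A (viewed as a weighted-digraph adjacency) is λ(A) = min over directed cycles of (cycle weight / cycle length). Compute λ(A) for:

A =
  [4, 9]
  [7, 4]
λ(A) = 4

Enumerate directed cycles and compute their means (weight / length). Sample:
  cycle 0 → 0: weight = 4, length = 1, mean = 4/1 ≈ 4.000
  cycle 1 → 1: weight = 4, length = 1, mean = 4/1 ≈ 4.000
  cycle 0 → 1 → 0: weight = 16, length = 2, mean = 16/2 ≈ 8.000
  cycle 1 → 0 → 1: weight = 16, length = 2, mean = 16/2 ≈ 8.000
Minimum mean = 4.000, attained e.g. along the cycle 0 → 0 with weight 4 and length 1. So λ(A) = 4/1 = 4.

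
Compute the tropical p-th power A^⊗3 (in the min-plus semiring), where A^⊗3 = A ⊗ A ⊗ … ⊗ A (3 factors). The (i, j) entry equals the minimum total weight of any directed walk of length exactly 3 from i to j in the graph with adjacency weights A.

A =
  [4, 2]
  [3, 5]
A^⊗3 =
  [9, 7]
  [8, 9]

Each entry (A^⊗3)_ij equals the minimum over all length-3 walks i = v_0 → v_1 → … → v_3 = j of Σ_t A[v_t][v_{t+1}]. For example, for (i, j) = (0, 1) we minimise over 4 possible intermediate vertex sequences; the minimum is 7, attained along the walk 0 → 1 → 0 → 1.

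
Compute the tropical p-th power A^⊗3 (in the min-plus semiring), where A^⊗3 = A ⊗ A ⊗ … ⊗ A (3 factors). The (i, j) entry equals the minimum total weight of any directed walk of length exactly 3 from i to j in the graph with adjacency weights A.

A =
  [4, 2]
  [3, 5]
A^⊗3 =
  [9, 7]
  [8, 9]

Each entry (A^⊗3)_ij equals the minimum over all length-3 walks i = v_0 → v_1 → … → v_3 = j of Σ_t A[v_t][v_{t+1}]. For example, for (i, j) = (0, 1) we minimise over 4 possible intermediate vertex sequences; the minimum is 7, attained along the walk 0 → 1 → 0 → 1.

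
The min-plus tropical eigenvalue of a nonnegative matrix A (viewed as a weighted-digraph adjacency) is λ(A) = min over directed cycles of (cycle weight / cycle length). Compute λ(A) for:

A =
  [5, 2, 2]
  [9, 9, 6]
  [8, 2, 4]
λ(A) = 4

Enumerate directed cycles and compute their means (weight / length). Sample:
  cycle 0 → 0: weight = 5, length = 1, mean = 5/1 ≈ 5.000
  cycle 1 → 1: weight = 9, length = 1, mean = 9/1 ≈ 9.000
  cycle 2 → 2: weight = 4, length = 1, mean = 4/1 ≈ 4.000
  cycle 0 → 1 → 0: weight = 11, length = 2, mean = 11/2 ≈ 5.500
  cycle 0 → 2 → 0: weight = 10, length = 2, mean = 10/2 ≈ 5.000
  cycle 1 → 0 → 1: weight = 11, length = 2, mean = 11/2 ≈ 5.500
Minimum mean = 4.000, attained e.g. along the cycle 2 → 2 with weight 4 and length 1. So λ(A) = 4/1 = 4.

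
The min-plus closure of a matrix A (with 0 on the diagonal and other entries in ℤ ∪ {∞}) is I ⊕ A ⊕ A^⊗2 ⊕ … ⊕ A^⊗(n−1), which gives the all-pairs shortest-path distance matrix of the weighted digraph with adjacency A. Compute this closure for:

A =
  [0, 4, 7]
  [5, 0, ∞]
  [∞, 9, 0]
Closure =
  [0, 4, 7]
  [5, 0, 12]
  [14, 9, 0]

This is the Floyd-Warshall all-pairs shortest-path computation. For each intermediate vertex k = 0, 1, …, 2, update dist[i][j] ← min(dist[i][j], dist[i][k] + dist[k][j]). The final matrix gives, for each (i, j), the minimum total weight of any directed path from i to j (possibly empty when i = j).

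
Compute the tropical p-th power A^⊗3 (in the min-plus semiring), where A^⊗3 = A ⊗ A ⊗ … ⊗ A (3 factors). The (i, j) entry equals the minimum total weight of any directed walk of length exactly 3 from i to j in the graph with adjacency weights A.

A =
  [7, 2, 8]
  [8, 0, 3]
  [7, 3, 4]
A^⊗3 =
  [10, 2, 5]
  [8, 0, 3]
  [11, 3, 6]

Each entry (A^⊗3)_ij equals the minimum over all length-3 walks i = v_0 → v_1 → … → v_3 = j of Σ_t A[v_t][v_{t+1}]. For example, for (i, j) = (0, 2) we minimise over 9 possible intermediate vertex sequences; the minimum is 5, attained along the walk 0 → 1 → 1 → 2.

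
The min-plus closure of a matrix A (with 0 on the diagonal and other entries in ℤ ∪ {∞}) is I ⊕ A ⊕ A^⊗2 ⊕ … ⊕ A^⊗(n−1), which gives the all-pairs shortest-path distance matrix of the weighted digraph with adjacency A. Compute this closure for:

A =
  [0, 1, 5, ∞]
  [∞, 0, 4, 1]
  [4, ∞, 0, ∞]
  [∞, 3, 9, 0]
Closure =
  [0, 1, 5, 2]
  [8, 0, 4, 1]
  [4, 5, 0, 6]
  [11, 3, 7, 0]

This is the Floyd-Warshall all-pairs shortest-path computation. For each intermediate vertex k = 0, 1, …, 3, update dist[i][j] ← min(dist[i][j], dist[i][k] + dist[k][j]). The final matrix gives, for each (i, j), the minimum total weight of any directed path from i to j (possibly empty when i = j).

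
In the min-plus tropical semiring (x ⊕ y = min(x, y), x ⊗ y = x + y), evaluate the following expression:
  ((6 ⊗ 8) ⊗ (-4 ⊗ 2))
((6 ⊗ 8) ⊗ (-4 ⊗ 2)) = 12

Expand innermost to outermost. Recall ⊕ takes the minimum of its arguments and ⊗ takes their sum. Working out the expression ((6 ⊗ 8) ⊗ (-4 ⊗ 2)) gives 12.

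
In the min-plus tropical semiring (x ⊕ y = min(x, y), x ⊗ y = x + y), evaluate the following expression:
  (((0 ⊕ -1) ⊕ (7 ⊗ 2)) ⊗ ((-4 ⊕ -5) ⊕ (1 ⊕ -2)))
(((0 ⊕ -1) ⊕ (7 ⊗ 2)) ⊗ ((-4 ⊕ -5) ⊕ (1 ⊕ -2))) = -6

Expand innermost to outermost. Recall ⊕ takes the minimum of its arguments and ⊗ takes their sum. Working out the expression (((0 ⊕ -1) ⊕ (7 ⊗ 2)) ⊗ ((-4 ⊕ -5) ⊕ (1 ⊕ -2))) gives -6.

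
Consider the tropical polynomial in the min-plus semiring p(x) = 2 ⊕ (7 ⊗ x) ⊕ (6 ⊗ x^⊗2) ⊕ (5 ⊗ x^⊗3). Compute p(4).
p(4) = 2

A tropical monomial a ⊗ x^⊗i evaluates to a + i · x. Evaluating each term at x = 4:
  Term 0 contributes 2 + 0 · 4 = 2
  Term 1 contributes 7 + 1 · 4 = 11
  Term 2 contributes 6 + 2 · 4 = 14
  Term 3 contributes 5 + 3 · 4 = 17
p(4) = ⊕ of these = min[2, 11, 14, 17] = 2.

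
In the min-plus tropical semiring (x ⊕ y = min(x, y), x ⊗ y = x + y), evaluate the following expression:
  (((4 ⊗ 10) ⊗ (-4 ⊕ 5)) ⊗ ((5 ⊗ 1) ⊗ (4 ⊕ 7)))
(((4 ⊗ 10) ⊗ (-4 ⊕ 5)) ⊗ ((5 ⊗ 1) ⊗ (4 ⊕ 7))) = 20

Expand innermost to outermost. Recall ⊕ takes the minimum of its arguments and ⊗ takes their sum. Working out the expression (((4 ⊗ 10) ⊗ (-4 ⊕ 5)) ⊗ ((5 ⊗ 1) ⊗ (4 ⊕ 7))) gives 20.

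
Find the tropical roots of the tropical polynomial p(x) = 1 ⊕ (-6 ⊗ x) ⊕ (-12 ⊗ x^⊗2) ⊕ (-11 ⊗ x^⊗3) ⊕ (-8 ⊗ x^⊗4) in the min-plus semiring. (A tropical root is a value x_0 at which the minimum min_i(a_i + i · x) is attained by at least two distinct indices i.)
Roots: {-3, -1, 6, 7}

Each tropical root is a break point of the lower envelope of the lines y = a_i + i · x (there are 5 lines, with slopes 0, 1, ..., 4). Only the lines that attain the minimum somewhere contribute to roots; other lines are dominated. Here the surviving (envelope) indices are i = 4, i = 3, i = 2, i = 1, i = 0.
Intersections between consecutive envelope lines give the roots: for adjacent envelope indices i < j the intersection is x = (a_i − a_j) / (j − i). Reading off the sorted break points: {-3, -1, 6, 7}.
Verification: at each break x_0, at least two indices attain the minimum of min_i(a_i + i · x_0).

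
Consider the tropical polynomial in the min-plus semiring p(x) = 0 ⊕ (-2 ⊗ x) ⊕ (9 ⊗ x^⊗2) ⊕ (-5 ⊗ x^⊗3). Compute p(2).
p(2) = 0

A tropical monomial a ⊗ x^⊗i evaluates to a + i · x. Evaluating each term at x = 2:
  Term 0 contributes 0 + 0 · 2 = 0
  Term 1 contributes -2 + 1 · 2 = 0
  Term 2 contributes 9 + 2 · 2 = 13
  Term 3 contributes -5 + 3 · 2 = 1
p(2) = ⊕ of these = min[0, 0, 13, 1] = 0.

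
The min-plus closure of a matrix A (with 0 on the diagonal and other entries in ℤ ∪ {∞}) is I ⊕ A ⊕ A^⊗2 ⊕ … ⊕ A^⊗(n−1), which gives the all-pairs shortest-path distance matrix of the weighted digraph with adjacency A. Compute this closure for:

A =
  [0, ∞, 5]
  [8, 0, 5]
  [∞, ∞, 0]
Closure =
  [0, ∞, 5]
  [8, 0, 5]
  [∞, ∞, 0]

This is the Floyd-Warshall all-pairs shortest-path computation. For each intermediate vertex k = 0, 1, …, 2, update dist[i][j] ← min(dist[i][j], dist[i][k] + dist[k][j]). The final matrix gives, for each (i, j), the minimum total weight of any directed path from i to j (possibly empty when i = j).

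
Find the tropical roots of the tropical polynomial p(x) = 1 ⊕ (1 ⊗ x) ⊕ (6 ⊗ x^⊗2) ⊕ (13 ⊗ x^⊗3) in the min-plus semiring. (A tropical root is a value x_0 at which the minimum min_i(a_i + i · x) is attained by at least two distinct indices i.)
Roots: {-7, -5, 0}

Each tropical root is a break point of the lower envelope of the lines y = a_i + i · x (there are 4 lines, with slopes 0, 1, ..., 3). Only the lines that attain the minimum somewhere contribute to roots; other lines are dominated. Here the surviving (envelope) indices are i = 3, i = 2, i = 1, i = 0.
Intersections between consecutive envelope lines give the roots: for adjacent envelope indices i < j the intersection is x = (a_i − a_j) / (j − i). Reading off the sorted break points: {-7, -5, 0}.
Verification: at each break x_0, at least two indices attain the minimum of min_i(a_i + i · x_0).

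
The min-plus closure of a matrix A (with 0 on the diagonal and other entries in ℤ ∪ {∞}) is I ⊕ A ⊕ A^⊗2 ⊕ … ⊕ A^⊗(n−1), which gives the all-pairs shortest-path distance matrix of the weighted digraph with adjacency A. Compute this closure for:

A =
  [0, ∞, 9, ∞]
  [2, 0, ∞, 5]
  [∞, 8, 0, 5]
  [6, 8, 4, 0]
Closure =
  [0, 17, 9, 14]
  [2, 0, 9, 5]
  [10, 8, 0, 5]
  [6, 8, 4, 0]

This is the Floyd-Warshall all-pairs shortest-path computation. For each intermediate vertex k = 0, 1, …, 3, update dist[i][j] ← min(dist[i][j], dist[i][k] + dist[k][j]). The final matrix gives, for each (i, j), the minimum total weight of any directed path from i to j (possibly empty when i = j).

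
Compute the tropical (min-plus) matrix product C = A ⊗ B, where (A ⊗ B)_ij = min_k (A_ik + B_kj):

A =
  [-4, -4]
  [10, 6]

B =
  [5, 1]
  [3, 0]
A ⊗ B =
  [-1, -4]
  [9, 6]

Apply the min-plus product entry-by-entry:
  C[0][0] = min over k of (A[0][0] + B[0][0] = -4 + 5 = 1, A[0][1] + B[1][0] = -4 + 3 = -1) = -1 (attained at k = 1)
  C[0][1] = min over k of (A[0][0] + B[0][1] = -4 + 1 = -3, A[0][1] + B[1][1] = -4 + 0 = -4) = -4 (attained at k = 1)
  C[1][0] = min over k of (A[1][0] + B[0][0] = 10 + 5 = 15, A[1][1] + B[1][0] = 6 + 3 = 9) = 9 (attained at k = 1)
  C[1][1] = min over k of (A[1][0] + B[0][1] = 10 + 1 = 11, A[1][1] + B[1][1] = 6 + 0 = 6) = 6 (attained at k = 1)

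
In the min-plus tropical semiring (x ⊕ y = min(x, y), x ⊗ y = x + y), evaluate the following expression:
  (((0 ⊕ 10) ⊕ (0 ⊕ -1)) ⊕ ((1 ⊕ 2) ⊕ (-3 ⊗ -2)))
(((0 ⊕ 10) ⊕ (0 ⊕ -1)) ⊕ ((1 ⊕ 2) ⊕ (-3 ⊗ -2))) = -5

Expand innermost to outermost. Recall ⊕ takes the minimum of its arguments and ⊗ takes their sum. Working out the expression (((0 ⊕ 10) ⊕ (0 ⊕ -1)) ⊕ ((1 ⊕ 2) ⊕ (-3 ⊗ -2))) gives -5.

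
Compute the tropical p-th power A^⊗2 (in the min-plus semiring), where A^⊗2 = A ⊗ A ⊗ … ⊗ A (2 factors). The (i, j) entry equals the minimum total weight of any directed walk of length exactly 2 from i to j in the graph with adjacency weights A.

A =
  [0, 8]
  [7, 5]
A^⊗2 =
  [0, 8]
  [7, 10]

Each entry (A^⊗2)_ij equals the minimum over all length-2 walks i = v_0 → v_1 → … → v_2 = j of Σ_t A[v_t][v_{t+1}]. For example, for (i, j) = (0, 1) we minimise over 2 possible intermediate vertex sequences; the minimum is 8, attained along the walk 0 → 0 → 1.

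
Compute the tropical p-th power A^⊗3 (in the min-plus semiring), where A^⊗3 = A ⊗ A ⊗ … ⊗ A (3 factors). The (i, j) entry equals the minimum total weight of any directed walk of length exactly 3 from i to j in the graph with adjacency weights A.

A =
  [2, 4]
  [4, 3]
A^⊗3 =
  [6, 8]
  [8, 9]

Each entry (A^⊗3)_ij equals the minimum over all length-3 walks i = v_0 → v_1 → … → v_3 = j of Σ_t A[v_t][v_{t+1}]. For example, for (i, j) = (0, 1) we minimise over 4 possible intermediate vertex sequences; the minimum is 8, attained along the walk 0 → 0 → 0 → 1.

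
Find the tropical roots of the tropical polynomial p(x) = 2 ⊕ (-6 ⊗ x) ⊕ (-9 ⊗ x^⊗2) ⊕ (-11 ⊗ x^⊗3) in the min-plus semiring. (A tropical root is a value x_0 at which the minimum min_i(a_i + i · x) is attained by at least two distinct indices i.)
Roots: {2, 3, 8}

Each tropical root is a break point of the lower envelope of the lines y = a_i + i · x (there are 4 lines, with slopes 0, 1, ..., 3). Only the lines that attain the minimum somewhere contribute to roots; other lines are dominated. Here the surviving (envelope) indices are i = 3, i = 2, i = 1, i = 0.
Intersections between consecutive envelope lines give the roots: for adjacent envelope indices i < j the intersection is x = (a_i − a_j) / (j − i). Reading off the sorted break points: {2, 3, 8}.
Verification: at each break x_0, at least two indices attain the minimum of min_i(a_i + i · x_0).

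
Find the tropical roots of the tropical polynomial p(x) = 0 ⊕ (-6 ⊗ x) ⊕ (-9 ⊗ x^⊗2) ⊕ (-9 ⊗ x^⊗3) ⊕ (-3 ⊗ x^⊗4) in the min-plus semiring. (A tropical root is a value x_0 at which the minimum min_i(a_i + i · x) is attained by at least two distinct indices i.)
Roots: {-6, 0, 3, 6}

Each tropical root is a break point of the lower envelope of the lines y = a_i + i · x (there are 5 lines, with slopes 0, 1, ..., 4). Only the lines that attain the minimum somewhere contribute to roots; other lines are dominated. Here the surviving (envelope) indices are i = 4, i = 3, i = 2, i = 1, i = 0.
Intersections between consecutive envelope lines give the roots: for adjacent envelope indices i < j the intersection is x = (a_i − a_j) / (j − i). Reading off the sorted break points: {-6, 0, 3, 6}.
Verification: at each break x_0, at least two indices attain the minimum of min_i(a_i + i · x_0).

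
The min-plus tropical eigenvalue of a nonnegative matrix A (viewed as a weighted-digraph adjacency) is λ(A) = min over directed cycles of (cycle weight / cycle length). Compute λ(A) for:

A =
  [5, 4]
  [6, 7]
λ(A) = 5

Enumerate directed cycles and compute their means (weight / length). Sample:
  cycle 0 → 0: weight = 5, length = 1, mean = 5/1 ≈ 5.000
  cycle 1 → 1: weight = 7, length = 1, mean = 7/1 ≈ 7.000
  cycle 0 → 1 → 0: weight = 10, length = 2, mean = 10/2 ≈ 5.000
  cycle 1 → 0 → 1: weight = 10, length = 2, mean = 10/2 ≈ 5.000
Minimum mean = 5.000, attained e.g. along the cycle 0 → 0 with weight 5 and length 1. So λ(A) = 5/1 = 5.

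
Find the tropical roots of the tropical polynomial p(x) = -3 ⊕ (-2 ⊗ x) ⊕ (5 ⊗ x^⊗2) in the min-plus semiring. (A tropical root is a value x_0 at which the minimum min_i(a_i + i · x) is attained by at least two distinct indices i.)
Roots: {-7, -1}

Each tropical root is a break point of the lower envelope of the lines y = a_i + i · x (there are 3 lines, with slopes 0, 1, ..., 2). Only the lines that attain the minimum somewhere contribute to roots; other lines are dominated. Here the surviving (envelope) indices are i = 2, i = 1, i = 0.
Intersections between consecutive envelope lines give the roots: for adjacent envelope indices i < j the intersection is x = (a_i − a_j) / (j − i). Reading off the sorted break points: {-7, -1}.
Verification: at each break x_0, at least two indices attain the minimum of min_i(a_i + i · x_0).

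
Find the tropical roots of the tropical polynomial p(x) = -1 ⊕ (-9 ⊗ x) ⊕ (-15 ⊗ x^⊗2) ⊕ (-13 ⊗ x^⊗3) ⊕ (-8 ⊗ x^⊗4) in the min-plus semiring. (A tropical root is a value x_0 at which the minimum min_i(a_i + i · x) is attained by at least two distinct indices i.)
Roots: {-5, -2, 6, 8}

Each tropical root is a break point of the lower envelope of the lines y = a_i + i · x (there are 5 lines, with slopes 0, 1, ..., 4). Only the lines that attain the minimum somewhere contribute to roots; other lines are dominated. Here the surviving (envelope) indices are i = 4, i = 3, i = 2, i = 1, i = 0.
Intersections between consecutive envelope lines give the roots: for adjacent envelope indices i < j the intersection is x = (a_i − a_j) / (j − i). Reading off the sorted break points: {-5, -2, 6, 8}.
Verification: at each break x_0, at least two indices attain the minimum of min_i(a_i + i · x_0).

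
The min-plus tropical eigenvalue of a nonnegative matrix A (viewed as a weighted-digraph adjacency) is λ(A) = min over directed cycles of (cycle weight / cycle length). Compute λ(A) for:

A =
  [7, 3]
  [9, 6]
λ(A) = 6

Enumerate directed cycles and compute their means (weight / length). Sample:
  cycle 0 → 0: weight = 7, length = 1, mean = 7/1 ≈ 7.000
  cycle 1 → 1: weight = 6, length = 1, mean = 6/1 ≈ 6.000
  cycle 0 → 1 → 0: weight = 12, length = 2, mean = 12/2 ≈ 6.000
  cycle 1 → 0 → 1: weight = 12, length = 2, mean = 12/2 ≈ 6.000
Minimum mean = 6.000, attained e.g. along the cycle 1 → 1 with weight 6 and length 1. So λ(A) = 6/1 = 6.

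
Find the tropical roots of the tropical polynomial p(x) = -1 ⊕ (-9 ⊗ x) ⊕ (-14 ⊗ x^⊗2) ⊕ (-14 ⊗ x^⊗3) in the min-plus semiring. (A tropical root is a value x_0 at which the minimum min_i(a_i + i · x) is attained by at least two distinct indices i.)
Roots: {0, 5, 8}

Each tropical root is a break point of the lower envelope of the lines y = a_i + i · x (there are 4 lines, with slopes 0, 1, ..., 3). Only the lines that attain the minimum somewhere contribute to roots; other lines are dominated. Here the surviving (envelope) indices are i = 3, i = 2, i = 1, i = 0.
Intersections between consecutive envelope lines give the roots: for adjacent envelope indices i < j the intersection is x = (a_i − a_j) / (j − i). Reading off the sorted break points: {0, 5, 8}.
Verification: at each break x_0, at least two indices attain the minimum of min_i(a_i + i · x_0).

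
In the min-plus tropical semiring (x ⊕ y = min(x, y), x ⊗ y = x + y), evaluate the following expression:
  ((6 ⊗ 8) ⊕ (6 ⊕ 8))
((6 ⊗ 8) ⊕ (6 ⊕ 8)) = 6

Expand innermost to outermost. Recall ⊕ takes the minimum of its arguments and ⊗ takes their sum. Working out the expression ((6 ⊗ 8) ⊕ (6 ⊕ 8)) gives 6.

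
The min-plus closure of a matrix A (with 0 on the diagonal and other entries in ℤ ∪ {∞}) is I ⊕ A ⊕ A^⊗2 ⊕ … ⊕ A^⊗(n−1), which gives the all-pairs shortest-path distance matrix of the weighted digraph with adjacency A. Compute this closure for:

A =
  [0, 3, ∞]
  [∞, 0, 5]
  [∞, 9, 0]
Closure =
  [0, 3, 8]
  [∞, 0, 5]
  [∞, 9, 0]

This is the Floyd-Warshall all-pairs shortest-path computation. For each intermediate vertex k = 0, 1, …, 2, update dist[i][j] ← min(dist[i][j], dist[i][k] + dist[k][j]). The final matrix gives, for each (i, j), the minimum total weight of any directed path from i to j (possibly empty when i = j).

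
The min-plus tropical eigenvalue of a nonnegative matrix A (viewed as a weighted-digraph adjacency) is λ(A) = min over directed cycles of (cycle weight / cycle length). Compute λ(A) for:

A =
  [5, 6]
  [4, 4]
λ(A) = 4

Enumerate directed cycles and compute their means (weight / length). Sample:
  cycle 0 → 0: weight = 5, length = 1, mean = 5/1 ≈ 5.000
  cycle 1 → 1: weight = 4, length = 1, mean = 4/1 ≈ 4.000
  cycle 0 → 1 → 0: weight = 10, length = 2, mean = 10/2 ≈ 5.000
  cycle 1 → 0 → 1: weight = 10, length = 2, mean = 10/2 ≈ 5.000
Minimum mean = 4.000, attained e.g. along the cycle 1 → 1 with weight 4 and length 1. So λ(A) = 4/1 = 4.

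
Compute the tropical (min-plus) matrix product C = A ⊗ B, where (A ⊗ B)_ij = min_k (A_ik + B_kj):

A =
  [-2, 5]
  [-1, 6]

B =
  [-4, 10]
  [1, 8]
A ⊗ B =
  [-6, 8]
  [-5, 9]

Apply the min-plus product entry-by-entry:
  C[0][0] = min over k of (A[0][0] + B[0][0] = -2 + -4 = -6, A[0][1] + B[1][0] = 5 + 1 = 6) = -6 (attained at k = 0)
  C[0][1] = min over k of (A[0][0] + B[0][1] = -2 + 10 = 8, A[0][1] + B[1][1] = 5 + 8 = 13) = 8 (attained at k = 0)
  C[1][0] = min over k of (A[1][0] + B[0][0] = -1 + -4 = -5, A[1][1] + B[1][0] = 6 + 1 = 7) = -5 (attained at k = 0)
  C[1][1] = min over k of (A[1][0] + B[0][1] = -1 + 10 = 9, A[1][1] + B[1][1] = 6 + 8 = 14) = 9 (attained at k = 0)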